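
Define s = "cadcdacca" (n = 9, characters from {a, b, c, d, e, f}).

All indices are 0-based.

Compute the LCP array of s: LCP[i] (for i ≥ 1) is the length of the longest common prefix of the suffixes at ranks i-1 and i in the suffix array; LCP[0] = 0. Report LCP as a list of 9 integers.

[0, 1, 1, 0, 2, 1, 1, 0, 1]

rank→(start, suffix):
  0 → (8, 'a')
  1 → (5, 'acca')
  2 → (1, 'adcdacca')
  3 → (7, 'ca')
  4 → (0, 'cadcdacca')
  5 → (6, 'cca')
  6 → (3, 'cdacca')
  7 → (4, 'dacca')
  8 → (2, 'dcdacca')

SA = [8, 5, 1, 7, 0, 6, 3, 4, 2]
rank  pair      lcp
   1  s[8:],s[5:]  1  'a'
   2  s[5:],s[1:]  1  'a'
   3  s[1:],s[7:]  0  ''
   4  s[7:],s[0:]  2  'ca'
   5  s[0:],s[6:]  1  'c'
   6  s[6:],s[3:]  1  'c'
   7  s[3:],s[4:]  0  ''
   8  s[4:],s[2:]  1  'd'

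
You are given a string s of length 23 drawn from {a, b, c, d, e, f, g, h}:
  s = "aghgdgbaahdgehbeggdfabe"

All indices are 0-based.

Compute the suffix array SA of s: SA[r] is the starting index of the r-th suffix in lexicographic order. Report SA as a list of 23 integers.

[7, 20, 0, 8, 6, 21, 14, 18, 4, 10, 22, 15, 12, 19, 5, 17, 3, 11, 16, 1, 13, 9, 2]

rank | idx | suffix
   0 |   7 | aahdgehbeggdfabe
   1 |  20 | abe
   2 |   0 | aghgdgbaahdgehbeggdfabe
   3 |   8 | ahdgehbeggdfabe
   4 |   6 | baahdgehbeggdfabe
   5 |  21 | be
   6 |  14 | beggdfabe
   7 |  18 | dfabe
   8 |   4 | dgbaahdgehbeggdfabe
   9 |  10 | dgehbeggdfabe
  10 |  22 | e
  11 |  15 | eggdfabe
  12 |  12 | ehbeggdfabe
  13 |  19 | fabe
  14 |   5 | gbaahdgehbeggdfabe
  15 |  17 | gdfabe
  16 |   3 | gdgbaahdgehbeggdfabe
  17 |  11 | gehbeggdfabe
  18 |  16 | ggdfabe
  19 |   1 | ghgdgbaahdgehbeggdfabe
  20 |  13 | hbeggdfabe
  21 |   9 | hdgehbeggdfabe
  22 |   2 | hgdgbaahdgehbeggdfabe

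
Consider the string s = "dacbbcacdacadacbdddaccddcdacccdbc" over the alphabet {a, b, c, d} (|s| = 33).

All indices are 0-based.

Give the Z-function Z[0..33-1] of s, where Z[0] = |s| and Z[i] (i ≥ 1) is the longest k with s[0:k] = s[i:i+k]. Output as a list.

[33, 0, 0, 0, 0, 0, 0, 0, 3, 0, 0, 0, 4, 0, 0, 0, 1, 1, 3, 0, 0, 0, 1, 1, 0, 3, 0, 0, 0, 0, 1, 0, 0]

Z[0]=33
i=1: fresh scan; Z[1]=0
i=2: fresh scan; Z[2]=0
i=3: fresh scan; Z[3]=0
i=4: fresh scan; Z[4]=0
i=5: fresh scan; Z[5]=0
i=6: fresh scan; Z[6]=0
i=7: fresh scan; Z[7]=0
i=8: fresh scan; Z[8]=3 extend→box=[8,11)
i=9: min(r-i=2, Z[1]=0)=0; Z[9]=0
i=10: min(r-i=1, Z[2]=0)=0; Z[10]=0
i=11: fresh scan; Z[11]=0
i=12: fresh scan; Z[12]=4 extend→box=[12,16)
i=13: min(r-i=3, Z[1]=0)=0; Z[13]=0
i=14: min(r-i=2, Z[2]=0)=0; Z[14]=0
i=15: min(r-i=1, Z[3]=0)=0; Z[15]=0
i=16: fresh scan; Z[16]=1 extend→box=[16,17)
i=17: fresh scan; Z[17]=1 extend→box=[17,18)
i=18: fresh scan; Z[18]=3 extend→box=[18,21)
i=19: min(r-i=2, Z[1]=0)=0; Z[19]=0
i=20: min(r-i=1, Z[2]=0)=0; Z[20]=0
i=21: fresh scan; Z[21]=0
i=22: fresh scan; Z[22]=1 extend→box=[22,23)
i=23: fresh scan; Z[23]=1 extend→box=[23,24)
i=24: fresh scan; Z[24]=0
i=25: fresh scan; Z[25]=3 extend→box=[25,28)
i=26: min(r-i=2, Z[1]=0)=0; Z[26]=0
i=27: min(r-i=1, Z[2]=0)=0; Z[27]=0
i=28: fresh scan; Z[28]=0
i=29: fresh scan; Z[29]=0
i=30: fresh scan; Z[30]=1 extend→box=[30,31)
i=31: fresh scan; Z[31]=0
i=32: fresh scan; Z[32]=0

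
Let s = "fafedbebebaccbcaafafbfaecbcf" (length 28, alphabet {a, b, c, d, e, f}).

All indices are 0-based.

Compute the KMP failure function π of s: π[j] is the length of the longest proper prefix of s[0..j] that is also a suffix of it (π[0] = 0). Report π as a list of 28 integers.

[0, 0, 1, 0, 0, 0, 0, 0, 0, 0, 0, 0, 0, 0, 0, 0, 0, 1, 2, 3, 0, 1, 2, 0, 0, 0, 0, 1]

π[0] = 0
j=1 s[j]='a': π[1]=0 (border '')
j=2 s[j]='f': π[2]=1 (border 'f')
j=3 s[j]='e': k: 1→0; π[3]=0 (border '')
j=4 s[j]='d': π[4]=0 (border '')
j=5 s[j]='b': π[5]=0 (border '')
j=6 s[j]='e': π[6]=0 (border '')
j=7 s[j]='b': π[7]=0 (border '')
j=8 s[j]='e': π[8]=0 (border '')
j=9 s[j]='b': π[9]=0 (border '')
j=10 s[j]='a': π[10]=0 (border '')
j=11 s[j]='c': π[11]=0 (border '')
j=12 s[j]='c': π[12]=0 (border '')
j=13 s[j]='b': π[13]=0 (border '')
j=14 s[j]='c': π[14]=0 (border '')
j=15 s[j]='a': π[15]=0 (border '')
j=16 s[j]='a': π[16]=0 (border '')
j=17 s[j]='f': π[17]=1 (border 'f')
j=18 s[j]='a': π[18]=2 (border 'fa')
j=19 s[j]='f': π[19]=3 (border 'faf')
j=20 s[j]='b': k: 3→1→0; π[20]=0 (border '')
j=21 s[j]='f': π[21]=1 (border 'f')
j=22 s[j]='a': π[22]=2 (border 'fa')
j=23 s[j]='e': k: 2→0; π[23]=0 (border '')
j=24 s[j]='c': π[24]=0 (border '')
j=25 s[j]='b': π[25]=0 (border '')
j=26 s[j]='c': π[26]=0 (border '')
j=27 s[j]='f': π[27]=1 (border 'f')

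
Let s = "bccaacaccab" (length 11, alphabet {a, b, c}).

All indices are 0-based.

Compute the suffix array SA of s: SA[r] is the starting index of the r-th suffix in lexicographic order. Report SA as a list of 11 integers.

rank→(start, suffix):
  0 → (3, 'aacaccab')
  1 → (9, 'ab')
  2 → (4, 'acaccab')
  3 → (6, 'accab')
  4 → (10, 'b')
  5 → (0, 'bccaacaccab')
  6 → (2, 'caacaccab')
  7 → (8, 'cab')
  8 → (5, 'caccab')
  9 → (1, 'ccaacaccab')
  10 → (7, 'ccab')

[3, 9, 4, 6, 10, 0, 2, 8, 5, 1, 7]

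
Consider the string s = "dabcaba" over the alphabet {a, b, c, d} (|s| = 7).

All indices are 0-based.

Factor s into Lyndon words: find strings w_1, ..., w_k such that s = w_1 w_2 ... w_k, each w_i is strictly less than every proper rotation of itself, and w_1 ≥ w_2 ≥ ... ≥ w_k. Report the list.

emit factor 1: 'd' (i=0, period=1)
emit factor 2: 'abc' (i=1, period=3)
emit factor 3: 'ab' (i=4, period=2)
emit factor 4: 'a' (i=6, period=1)

["d", "abc", "ab", "a"]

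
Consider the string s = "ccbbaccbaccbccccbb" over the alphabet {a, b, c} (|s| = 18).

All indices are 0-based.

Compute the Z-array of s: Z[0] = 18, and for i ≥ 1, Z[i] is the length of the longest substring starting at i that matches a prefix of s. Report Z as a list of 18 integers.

[18, 1, 0, 0, 0, 3, 1, 0, 0, 3, 1, 0, 2, 2, 4, 1, 0, 0]

Z[0]=18
i=1: outside box; Z[1]=1 scan→box=[1,2)
i=2: outside box; Z[2]=0
i=3: outside box; Z[3]=0
i=4: outside box; Z[4]=0
i=5: outside box; Z[5]=3 scan→box=[5,8)
i=6: min(r-i=2, Z[1]=1)=1; Z[6]=1
i=7: min(r-i=1, Z[2]=0)=0; Z[7]=0
i=8: outside box; Z[8]=0
i=9: outside box; Z[9]=3 scan→box=[9,12)
i=10: min(r-i=2, Z[1]=1)=1; Z[10]=1
i=11: min(r-i=1, Z[2]=0)=0; Z[11]=0
i=12: outside box; Z[12]=2 scan→box=[12,14)
i=13: min(r-i=1, Z[1]=1)=1; Z[13]=2 scan→box=[13,15)
i=14: min(r-i=1, Z[1]=1)=1; Z[14]=4 scan→box=[14,18)
i=15: min(r-i=3, Z[1]=1)=1; Z[15]=1
i=16: min(r-i=2, Z[2]=0)=0; Z[16]=0
i=17: min(r-i=1, Z[3]=0)=0; Z[17]=0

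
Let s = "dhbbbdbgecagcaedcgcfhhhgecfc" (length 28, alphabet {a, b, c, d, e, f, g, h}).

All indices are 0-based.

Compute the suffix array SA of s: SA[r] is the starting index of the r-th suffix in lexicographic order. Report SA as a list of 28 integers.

[13, 10, 2, 3, 4, 6, 27, 12, 9, 25, 18, 16, 5, 15, 0, 8, 24, 14, 26, 19, 11, 17, 7, 23, 1, 22, 21, 20]

sorted suffixes:
  #0 SA[0]=13  'aedcgcfhhhgecfc'
  #1 SA[1]=10  'agcaedcgcfhhhgecfc'
  #2 SA[2]=2  'bbbdbgecagcaedcgcfhhhgecfc'
  #3 SA[3]=3  'bbdbgecagcaedcgcfhhhgecfc'
  #4 SA[4]=4  'bdbgecagcaedcgcfhhhgecfc'
  #5 SA[5]=6  'bgecagcaedcgcfhhhgecfc'
  #6 SA[6]=27  'c'
  #7 SA[7]=12  'caedcgcfhhhgecfc'
  #8 SA[8]=9  'cagcaedcgcfhhhgecfc'
  #9 SA[9]=25  'cfc'
  #10 SA[10]=18  'cfhhhgecfc'
  #11 SA[11]=16  'cgcfhhhgecfc'
  #12 SA[12]=5  'dbgecagcaedcgcfhhhgecfc'
  #13 SA[13]=15  'dcgcfhhhgecfc'
  #14 SA[14]=0  'dhbbbdbgecagcaedcgcfhhhgecfc'
  #15 SA[15]=8  'ecagcaedcgcfhhhgecfc'
  #16 SA[16]=24  'ecfc'
  #17 SA[17]=14  'edcgcfhhhgecfc'
  #18 SA[18]=26  'fc'
  #19 SA[19]=19  'fhhhgecfc'
  #20 SA[20]=11  'gcaedcgcfhhhgecfc'
  #21 SA[21]=17  'gcfhhhgecfc'
  #22 SA[22]=7  'gecagcaedcgcfhhhgecfc'
  #23 SA[23]=23  'gecfc'
  #24 SA[24]=1  'hbbbdbgecagcaedcgcfhhhgecfc'
  #25 SA[25]=22  'hgecfc'
  #26 SA[26]=21  'hhgecfc'
  #27 SA[27]=20  'hhhgecfc'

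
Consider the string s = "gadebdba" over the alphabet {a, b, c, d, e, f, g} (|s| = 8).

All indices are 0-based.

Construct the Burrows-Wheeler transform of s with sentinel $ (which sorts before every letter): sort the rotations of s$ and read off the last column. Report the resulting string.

rank  rotation   last
    0  $gadebdba  a
    1  a$gadebdb  b
    2  adebdba$g  g
    3  ba$gadebd  d
    4  bdba$gade  e
    5  dba$gadeb  b
    6  debdba$ga  a
    7  ebdba$gad  d
    8  gadebdba$  $

abgdebad$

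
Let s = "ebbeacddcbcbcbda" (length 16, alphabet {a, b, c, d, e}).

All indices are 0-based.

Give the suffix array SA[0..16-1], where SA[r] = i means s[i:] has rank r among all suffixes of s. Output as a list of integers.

rank→(start, suffix):
  0 → (15, 'a')
  1 → (4, 'acddcbcbcbda')
  2 → (1, 'bbeacddcbcbcbda')
  3 → (9, 'bcbcbda')
  4 → (11, 'bcbda')
  5 → (13, 'bda')
  6 → (2, 'beacddcbcbcbda')
  7 → (8, 'cbcbcbda')
  8 → (10, 'cbcbda')
  9 → (12, 'cbda')
  10 → (5, 'cddcbcbcbda')
  11 → (14, 'da')
  12 → (7, 'dcbcbcbda')
  13 → (6, 'ddcbcbcbda')
  14 → (3, 'eacddcbcbcbda')
  15 → (0, 'ebbeacddcbcbcbda')

[15, 4, 1, 9, 11, 13, 2, 8, 10, 12, 5, 14, 7, 6, 3, 0]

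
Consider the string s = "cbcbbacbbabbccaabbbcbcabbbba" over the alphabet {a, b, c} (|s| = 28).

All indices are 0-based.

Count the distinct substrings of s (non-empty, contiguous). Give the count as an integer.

rank→(start, suffix):
  0 → (27, 'a')
  1 → (14, 'aabbbcbcabbbba')
  2 → (22, 'abbbba')
  3 → (15, 'abbbcbcabbbba')
  4 → (9, 'abbccaabbbcbcabbbba')
  5 → (5, 'acbbabbccaabbbcbcabbbba')
  6 → (26, 'ba')
  7 → (8, 'babbccaabbbcbcabbbba')
  8 → (4, 'bacbbabbccaabbbcbcabbbba')
  9 → (25, 'bba')
  10 → (7, 'bbabbccaabbbcbcabbbba')
  11 → (3, 'bbacbbabbccaabbbcbcabbbba')
  12 → (24, 'bbba')
  13 → (23, 'bbbba')
  14 → (16, 'bbbcbcabbbba')
  15 → (17, 'bbcbcabbbba')
  16 → (10, 'bbccaabbbcbcabbbba')
  17 → (20, 'bcabbbba')
  18 → (1, 'bcbbacbbabbccaabbbcbcabbbba')
  19 → (18, 'bcbcabbbba')
  20 → (11, 'bccaabbbcbcabbbba')
  21 → (13, 'caabbbcbcabbbba')
  22 → (21, 'cabbbba')
  23 → (6, 'cbbabbccaabbbcbcabbbba')
  24 → (2, 'cbbacbbabbccaabbbcbcabbbba')
  25 → (19, 'cbcabbbba')
  26 → (0, 'cbcbbacbbabbccaabbbcbcabbbba')
  27 → (12, 'ccaabbbcbcabbbba')

SA = [27, 14, 22, 15, 9, 5, 26, 8, 4, 25, 7, 3, 24, 23, 16, 17, 10, 20, 1, 18, 11, 13, 21, 6, 2, 19, 0, 12]
rank  pair      lcp
   1  s[27:],s[14:]  1  'a'
   2  s[14:],s[22:]  1  'a'
   3  s[22:],s[15:]  4  'abbb'
   4  s[15:],s[9:]  3  'abb'
   5  s[9:],s[5:]  1  'a'
   6  s[5:],s[26:]  0  ''
   7  s[26:],s[8:]  2  'ba'
   8  s[8:],s[4:]  2  'ba'
   9  s[4:],s[25:]  1  'b'
  10  s[25:],s[7:]  3  'bba'
  11  s[7:],s[3:]  3  'bba'
  12  s[3:],s[24:]  2  'bb'
  13  s[24:],s[23:]  3  'bbb'
  14  s[23:],s[16:]  3  'bbb'
  15  s[16:],s[17:]  2  'bb'
  16  s[17:],s[10:]  3  'bbc'
  17  s[10:],s[20:]  1  'b'
  18  s[20:],s[1:]  2  'bc'
  19  s[1:],s[18:]  3  'bcb'
  20  s[18:],s[11:]  2  'bc'
  21  s[11:],s[13:]  0  ''
  22  s[13:],s[21:]  2  'ca'
  23  s[21:],s[6:]  1  'c'
  24  s[6:],s[2:]  4  'cbba'
  25  s[2:],s[19:]  2  'cb'
  26  s[19:],s[0:]  3  'cbc'
  27  s[0:],s[12:]  1  'c'

n(n+1)/2 = 28·29/2 = 406
Σ LCP = 0 + 1 + 1 + 4 + 3 + 1 + 0 + 2 + 2 + 1 + 3 + 3 + 2 + 3 + 3 + 2 + 3 + 1 + 2 + 3 + 2 + 0 + 2 + 1 + 4 + 2 + 3 + 1 = 55
distinct = 406 − 55 = 351

351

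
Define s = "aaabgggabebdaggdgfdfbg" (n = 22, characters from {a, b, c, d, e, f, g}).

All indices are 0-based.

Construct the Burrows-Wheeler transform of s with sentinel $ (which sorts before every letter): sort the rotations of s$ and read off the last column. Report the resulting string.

rank  rotation                 last
    0  $aaabgggabebdaggdgfdfbg  g
    1  aaabgggabebdaggdgfdfbg$  $
    2  aabgggabebdaggdgfdfbg$a  a
    3  abebdaggdgfdfbg$aaabggg  g
    4  abgggabebdaggdgfdfbg$aa  a
    5  aggdgfdfbg$aaabgggabebd  d
    6  bdaggdgfdfbg$aaabgggabe  e
    7  bebdaggdgfdfbg$aaabggga  a
    8  bg$aaabgggabebdaggdgfdf  f
    9  bgggabebdaggdgfdfbg$aaa  a
   10  daggdgfdfbg$aaabgggabeb  b
   11  dfbg$aaabgggabebdaggdgf  f
   12  dgfdfbg$aaabgggabebdagg  g
   13  ebdaggdgfdfbg$aaabgggab  b
   14  fbg$aaabgggabebdaggdgfd  d
   15  fdfbg$aaabgggabebdaggdg  g
   16  g$aaabgggabebdaggdgfdfb  b
   17  gabebdaggdgfdfbg$aaabgg  g
   18  gdgfdfbg$aaabgggabebdag  g
   19  gfdfbg$aaabgggabebdaggd  d
   20  ggabebdaggdgfdfbg$aaabg  g
   21  ggdgfdfbg$aaabgggabebda  a
   22  gggabebdaggdgfdfbg$aaab  b

g$agadeafabfgbdgbggdgab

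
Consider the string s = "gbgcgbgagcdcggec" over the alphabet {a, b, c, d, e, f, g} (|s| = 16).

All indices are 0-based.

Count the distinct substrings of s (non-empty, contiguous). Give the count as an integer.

121

rank | idx | suffix
   0 |   7 | agcdcggec
   1 |   5 | bgagcdcggec
   2 |   1 | bgcgbgagcdcggec
   3 |  15 | c
   4 |   9 | cdcggec
   5 |   3 | cgbgagcdcggec
   6 |  11 | cggec
   7 |  10 | dcggec
   8 |  14 | ec
   9 |   6 | gagcdcggec
  10 |   4 | gbgagcdcggec
  11 |   0 | gbgcgbgagcdcggec
  12 |   8 | gcdcggec
  13 |   2 | gcgbgagcdcggec
  14 |  13 | gec
  15 |  12 | ggec

SA = [7, 5, 1, 15, 9, 3, 11, 10, 14, 6, 4, 0, 8, 2, 13, 12]
rank  pair      lcp
   1  s[7:],s[5:]  0  ''
   2  s[5:],s[1:]  2  'bg'
   3  s[1:],s[15:]  0  ''
   4  s[15:],s[9:]  1  'c'
   5  s[9:],s[3:]  1  'c'
   6  s[3:],s[11:]  2  'cg'
   7  s[11:],s[10:]  0  ''
   8  s[10:],s[14:]  0  ''
   9  s[14:],s[6:]  0  ''
  10  s[6:],s[4:]  1  'g'
  11  s[4:],s[0:]  3  'gbg'
  12  s[0:],s[8:]  1  'g'
  13  s[8:],s[2:]  2  'gc'
  14  s[2:],s[13:]  1  'g'
  15  s[13:],s[12:]  1  'g'

n(n+1)/2 = 16·17/2 = 136
Σ LCP = 0 + 0 + 2 + 0 + 1 + 1 + 2 + 0 + 0 + 0 + 1 + 3 + 1 + 2 + 1 + 1 = 15
distinct = 136 − 15 = 121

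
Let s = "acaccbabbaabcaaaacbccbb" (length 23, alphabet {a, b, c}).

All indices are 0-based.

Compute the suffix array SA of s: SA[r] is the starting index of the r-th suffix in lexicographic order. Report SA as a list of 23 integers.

sorted suffixes:
  #0 SA[0]=13  'aaaacbccbb'
  #1 SA[1]=14  'aaacbccbb'
  #2 SA[2]=9  'aabcaaaacbccbb'
  #3 SA[3]=15  'aacbccbb'
  #4 SA[4]=6  'abbaabcaaaacbccbb'
  #5 SA[5]=10  'abcaaaacbccbb'
  #6 SA[6]=0  'acaccbabbaabcaaaacbccbb'
  #7 SA[7]=16  'acbccbb'
  #8 SA[8]=2  'accbabbaabcaaaacbccbb'
  #9 SA[9]=22  'b'
  #10 SA[10]=8  'baabcaaaacbccbb'
  #11 SA[11]=5  'babbaabcaaaacbccbb'
  #12 SA[12]=21  'bb'
  #13 SA[13]=7  'bbaabcaaaacbccbb'
  #14 SA[14]=11  'bcaaaacbccbb'
  #15 SA[15]=18  'bccbb'
  #16 SA[16]=12  'caaaacbccbb'
  #17 SA[17]=1  'caccbabbaabcaaaacbccbb'
  #18 SA[18]=4  'cbabbaabcaaaacbccbb'
  #19 SA[19]=20  'cbb'
  #20 SA[20]=17  'cbccbb'
  #21 SA[21]=3  'ccbabbaabcaaaacbccbb'
  #22 SA[22]=19  'ccbb'

[13, 14, 9, 15, 6, 10, 0, 16, 2, 22, 8, 5, 21, 7, 11, 18, 12, 1, 4, 20, 17, 3, 19]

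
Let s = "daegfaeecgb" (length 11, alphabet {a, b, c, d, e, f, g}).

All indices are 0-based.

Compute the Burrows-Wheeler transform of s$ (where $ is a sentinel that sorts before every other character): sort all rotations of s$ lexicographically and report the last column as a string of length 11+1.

bfdge$eaagce

rank  rotation      last
    0  $daegfaeecgb  b
    1  aeecgb$daegf  f
    2  aegfaeecgb$d  d
    3  b$daegfaeecg  g
    4  cgb$daegfaee  e
    5  daegfaeecgb$  $
    6  ecgb$daegfae  e
    7  eecgb$daegfa  a
    8  egfaeecgb$da  a
    9  faeecgb$daeg  g
   10  gb$daegfaeec  c
   11  gfaeecgb$dae  e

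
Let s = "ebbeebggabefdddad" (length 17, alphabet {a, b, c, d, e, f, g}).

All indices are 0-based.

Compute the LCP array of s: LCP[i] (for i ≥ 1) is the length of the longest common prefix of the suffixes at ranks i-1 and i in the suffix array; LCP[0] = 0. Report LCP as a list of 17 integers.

rank | idx | suffix
   0 |   8 | abefdddad
   1 |  15 | ad
   2 |   1 | bbeebggabefdddad
   3 |   2 | beebggabefdddad
   4 |   9 | befdddad
   5 |   5 | bggabefdddad
   6 |  16 | d
   7 |  14 | dad
   8 |  13 | ddad
   9 |  12 | dddad
  10 |   0 | ebbeebggabefdddad
  11 |   4 | ebggabefdddad
  12 |   3 | eebggabefdddad
  13 |  10 | efdddad
  14 |  11 | fdddad
  15 |   7 | gabefdddad
  16 |   6 | ggabefdddad

SA = [8, 15, 1, 2, 9, 5, 16, 14, 13, 12, 0, 4, 3, 10, 11, 7, 6]
rank  pair      lcp
   1  s[8:],s[15:]  1  'a'
   2  s[15:],s[1:]  0  ''
   3  s[1:],s[2:]  1  'b'
   4  s[2:],s[9:]  2  'be'
   5  s[9:],s[5:]  1  'b'
   6  s[5:],s[16:]  0  ''
   7  s[16:],s[14:]  1  'd'
   8  s[14:],s[13:]  1  'd'
   9  s[13:],s[12:]  2  'dd'
  10  s[12:],s[0:]  0  ''
  11  s[0:],s[4:]  2  'eb'
  12  s[4:],s[3:]  1  'e'
  13  s[3:],s[10:]  1  'e'
  14  s[10:],s[11:]  0  ''
  15  s[11:],s[7:]  0  ''
  16  s[7:],s[6:]  1  'g'

[0, 1, 0, 1, 2, 1, 0, 1, 1, 2, 0, 2, 1, 1, 0, 0, 1]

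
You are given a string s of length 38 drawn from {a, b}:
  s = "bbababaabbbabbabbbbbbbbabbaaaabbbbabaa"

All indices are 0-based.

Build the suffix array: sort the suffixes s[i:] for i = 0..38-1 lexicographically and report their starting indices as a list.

[37, 36, 26, 27, 6, 28, 34, 4, 2, 23, 11, 7, 29, 14, 35, 25, 5, 33, 3, 1, 22, 10, 13, 24, 32, 0, 21, 9, 12, 31, 20, 8, 30, 19, 18, 17, 16, 15]

sorted suffixes:
  #0 SA[0]=37  'a'
  #1 SA[1]=36  'aa'
  #2 SA[2]=26  'aaaabbbbabaa'
  #3 SA[3]=27  'aaabbbbabaa'
  #4 SA[4]=6  'aabbbabbabbbbbbbbabbaaaabbbbabaa'
  #5 SA[5]=28  'aabbbbabaa'
  #6 SA[6]=34  'abaa'
  #7 SA[7]=4  'abaabbbabbabbbbbbbbabbaaaabbbbabaa'
  #8 SA[8]=2  'ababaabbbabbabbbbbbbbabbaaaabbbbabaa'
  #9 SA[9]=23  'abbaaaabbbbabaa'
  #10 SA[10]=11  'abbabbbbbbbbabbaaaabbbbabaa'
  #11 SA[11]=7  'abbbabbabbbbbbbbabbaaaabbbbabaa'
  #12 SA[12]=29  'abbbbabaa'
  #13 SA[13]=14  'abbbbbbbbabbaaaabbbbabaa'
  #14 SA[14]=35  'baa'
  #15 SA[15]=25  'baaaabbbbabaa'
  #16 SA[16]=5  'baabbbabbabbbbbbbbabbaaaabbbbabaa'
  #17 SA[17]=33  'babaa'
  #18 SA[18]=3  'babaabbbabbabbbbbbbbabbaaaabbbbabaa'
  #19 SA[19]=1  'bababaabbbabbabbbbbbbbabbaaaabbbbabaa'
  #20 SA[20]=22  'babbaaaabbbbabaa'
  #21 SA[21]=10  'babbabbbbbbbbabbaaaabbbbabaa'
  #22 SA[22]=13  'babbbbbbbbabbaaaabbbbabaa'
  #23 SA[23]=24  'bbaaaabbbbabaa'
  #24 SA[24]=32  'bbabaa'
  #25 SA[25]=0  'bbababaabbbabbabbbbbbbbabbaaaabbbbabaa'
  #26 SA[26]=21  'bbabbaaaabbbbabaa'
  #27 SA[27]=9  'bbabbabbbbbbbbabbaaaabbbbabaa'
  #28 SA[28]=12  'bbabbbbbbbbabbaaaabbbbabaa'
  #29 SA[29]=31  'bbbabaa'
  #30 SA[30]=20  'bbbabbaaaabbbbabaa'
  #31 SA[31]=8  'bbbabbabbbbbbbbabbaaaabbbbabaa'
  #32 SA[32]=30  'bbbbabaa'
  #33 SA[33]=19  'bbbbabbaaaabbbbabaa'
  #34 SA[34]=18  'bbbbbabbaaaabbbbabaa'
  #35 SA[35]=17  'bbbbbbabbaaaabbbbabaa'
  #36 SA[36]=16  'bbbbbbbabbaaaabbbbabaa'
  #37 SA[37]=15  'bbbbbbbbabbaaaabbbbabaa'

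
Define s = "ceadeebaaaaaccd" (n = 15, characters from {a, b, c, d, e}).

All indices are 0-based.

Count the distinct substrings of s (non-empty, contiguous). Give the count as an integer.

rank→(start, suffix):
  0 → (7, 'aaaaaccd')
  1 → (8, 'aaaaccd')
  2 → (9, 'aaaccd')
  3 → (10, 'aaccd')
  4 → (11, 'accd')
  5 → (2, 'adeebaaaaaccd')
  6 → (6, 'baaaaaccd')
  7 → (12, 'ccd')
  8 → (13, 'cd')
  9 → (0, 'ceadeebaaaaaccd')
  10 → (14, 'd')
  11 → (3, 'deebaaaaaccd')
  12 → (1, 'eadeebaaaaaccd')
  13 → (5, 'ebaaaaaccd')
  14 → (4, 'eebaaaaaccd')

SA = [7, 8, 9, 10, 11, 2, 6, 12, 13, 0, 14, 3, 1, 5, 4]
i: (SA[i-1],SA[i]) lcp shared
  1: (7,8) 4 'aaaa'
  2: (8,9) 3 'aaa'
  3: (9,10) 2 'aa'
  4: (10,11) 1 'a'
  5: (11,2) 1 'a'
  6: (2,6) 0 ''
  7: (6,12) 0 ''
  8: (12,13) 1 'c'
  9: (13,0) 1 'c'
  10: (0,14) 0 ''
  11: (14,3) 1 'd'
  12: (3,1) 0 ''
  13: (1,5) 1 'e'
  14: (5,4) 1 'e'

n(n+1)/2 = 15·16/2 = 120
Σ LCP = 0 + 4 + 3 + 2 + 1 + 1 + 0 + 0 + 1 + 1 + 0 + 1 + 0 + 1 + 1 = 16
distinct = 120 − 16 = 104

104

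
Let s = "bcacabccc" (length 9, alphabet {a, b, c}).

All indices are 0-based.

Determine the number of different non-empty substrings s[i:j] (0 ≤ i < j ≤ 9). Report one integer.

36

rank | idx | suffix
   0 |   4 | abccc
   1 |   2 | acabccc
   2 |   0 | bcacabccc
   3 |   5 | bccc
   4 |   8 | c
   5 |   3 | cabccc
   6 |   1 | cacabccc
   7 |   7 | cc
   8 |   6 | ccc

SA = [4, 2, 0, 5, 8, 3, 1, 7, 6]
rank  pair      lcp
   1  s[4:],s[2:]  1  'a'
   2  s[2:],s[0:]  0  ''
   3  s[0:],s[5:]  2  'bc'
   4  s[5:],s[8:]  0  ''
   5  s[8:],s[3:]  1  'c'
   6  s[3:],s[1:]  2  'ca'
   7  s[1:],s[7:]  1  'c'
   8  s[7:],s[6:]  2  'cc'

n(n+1)/2 = 9·10/2 = 45
Σ LCP = 0 + 1 + 0 + 2 + 0 + 1 + 2 + 1 + 2 = 9
distinct = 45 − 9 = 36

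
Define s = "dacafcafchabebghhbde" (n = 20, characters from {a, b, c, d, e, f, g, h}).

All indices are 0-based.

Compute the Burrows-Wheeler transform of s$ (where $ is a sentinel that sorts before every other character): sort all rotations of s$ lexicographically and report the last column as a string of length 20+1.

rank  rotation               last
    0  $dacafcafchabebghhbde  e
    1  abebghhbde$dacafcafch  h
    2  acafcafchabebghhbde$d  d
    3  afcafchabebghhbde$dac  c
    4  afchabebghhbde$dacafc  c
    5  bde$dacafcafchabebghh  h
    6  bebghhbde$dacafcafcha  a
    7  bghhbde$dacafcafchabe  e
    8  cafcafchabebghhbde$da  a
    9  cafchabebghhbde$dacaf  f
   10  chabebghhbde$dacafcaf  f
   11  dacafcafchabebghhbde$  $
   12  de$dacafcafchabebghhb  b
   13  e$dacafcafchabebghhbd  d
   14  ebghhbde$dacafcafchab  b
   15  fcafchabebghhbde$daca  a
   16  fchabebghhbde$dacafca  a
   17  ghhbde$dacafcafchabeb  b
   18  habebghhbde$dacafcafc  c
   19  hbde$dacafcafchabebgh  h
   20  hhbde$dacafcafchabebg  g

ehdcchaeaff$bdbaabchg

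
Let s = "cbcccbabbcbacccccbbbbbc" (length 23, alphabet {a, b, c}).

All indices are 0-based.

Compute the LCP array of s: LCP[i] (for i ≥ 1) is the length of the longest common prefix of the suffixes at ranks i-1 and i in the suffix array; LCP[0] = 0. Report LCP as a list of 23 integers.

rank→(start, suffix):
  0 → (6, 'abbcbacccccbbbbbc')
  1 → (11, 'acccccbbbbbc')
  2 → (5, 'babbcbacccccbbbbbc')
  3 → (10, 'bacccccbbbbbc')
  4 → (17, 'bbbbbc')
  5 → (18, 'bbbbc')
  6 → (19, 'bbbc')
  7 → (20, 'bbc')
  8 → (7, 'bbcbacccccbbbbbc')
  9 → (21, 'bc')
  10 → (8, 'bcbacccccbbbbbc')
  11 → (1, 'bcccbabbcbacccccbbbbbc')
  12 → (22, 'c')
  13 → (4, 'cbabbcbacccccbbbbbc')
  14 → (9, 'cbacccccbbbbbc')
  15 → (16, 'cbbbbbc')
  16 → (0, 'cbcccbabbcbacccccbbbbbc')
  17 → (3, 'ccbabbcbacccccbbbbbc')
  18 → (15, 'ccbbbbbc')
  19 → (2, 'cccbabbcbacccccbbbbbc')
  20 → (14, 'cccbbbbbc')
  21 → (13, 'ccccbbbbbc')
  22 → (12, 'cccccbbbbbc')

SA = [6, 11, 5, 10, 17, 18, 19, 20, 7, 21, 8, 1, 22, 4, 9, 16, 0, 3, 15, 2, 14, 13, 12]
i: (SA[i-1],SA[i]) lcp shared
  1: (6,11) 1 'a'
  2: (11,5) 0 ''
  3: (5,10) 2 'ba'
  4: (10,17) 1 'b'
  5: (17,18) 4 'bbbb'
  6: (18,19) 3 'bbb'
  7: (19,20) 2 'bb'
  8: (20,7) 3 'bbc'
  9: (7,21) 1 'b'
  10: (21,8) 2 'bc'
  11: (8,1) 2 'bc'
  12: (1,22) 0 ''
  13: (22,4) 1 'c'
  14: (4,9) 3 'cba'
  15: (9,16) 2 'cb'
  16: (16,0) 2 'cb'
  17: (0,3) 1 'c'
  18: (3,15) 3 'ccb'
  19: (15,2) 2 'cc'
  20: (2,14) 4 'cccb'
  21: (14,13) 3 'ccc'
  22: (13,12) 4 'cccc'

[0, 1, 0, 2, 1, 4, 3, 2, 3, 1, 2, 2, 0, 1, 3, 2, 2, 1, 3, 2, 4, 3, 4]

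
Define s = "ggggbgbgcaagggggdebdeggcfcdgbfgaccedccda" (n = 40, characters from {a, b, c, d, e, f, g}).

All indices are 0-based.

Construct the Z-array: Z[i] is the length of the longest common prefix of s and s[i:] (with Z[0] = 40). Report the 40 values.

Z[0]=40
i=1: fresh scan; Z[1]=3 extend→box=[1,4)
i=2: min(r-i=2, Z[1]=3)=2; Z[2]=2
i=3: min(r-i=1, Z[2]=2)=1; Z[3]=1
i=4: fresh scan; Z[4]=0
i=5: fresh scan; Z[5]=1 extend→box=[5,6)
i=6: fresh scan; Z[6]=0
i=7: fresh scan; Z[7]=1 extend→box=[7,8)
i=8: fresh scan; Z[8]=0
i=9: fresh scan; Z[9]=0
i=10: fresh scan; Z[10]=0
i=11: fresh scan; Z[11]=4 extend→box=[11,15)
i=12: min(r-i=3, Z[1]=3)=3; Z[12]=4 extend→box=[12,16)
i=13: min(r-i=3, Z[1]=3)=3; Z[13]=3
i=14: min(r-i=2, Z[2]=2)=2; Z[14]=2
i=15: min(r-i=1, Z[3]=1)=1; Z[15]=1
i=16: fresh scan; Z[16]=0
i=17: fresh scan; Z[17]=0
i=18: fresh scan; Z[18]=0
i=19: fresh scan; Z[19]=0
i=20: fresh scan; Z[20]=0
i=21: fresh scan; Z[21]=2 extend→box=[21,23)
i=22: min(r-i=1, Z[1]=3)=1; Z[22]=1
i=23: fresh scan; Z[23]=0
i=24: fresh scan; Z[24]=0
i=25: fresh scan; Z[25]=0
i=26: fresh scan; Z[26]=0
i=27: fresh scan; Z[27]=1 extend→box=[27,28)
i=28: fresh scan; Z[28]=0
i=29: fresh scan; Z[29]=0
i=30: fresh scan; Z[30]=1 extend→box=[30,31)
i=31: fresh scan; Z[31]=0
i=32: fresh scan; Z[32]=0
i=33: fresh scan; Z[33]=0
i=34: fresh scan; Z[34]=0
i=35: fresh scan; Z[35]=0
i=36: fresh scan; Z[36]=0
i=37: fresh scan; Z[37]=0
i=38: fresh scan; Z[38]=0
i=39: fresh scan; Z[39]=0

[40, 3, 2, 1, 0, 1, 0, 1, 0, 0, 0, 4, 4, 3, 2, 1, 0, 0, 0, 0, 0, 2, 1, 0, 0, 0, 0, 1, 0, 0, 1, 0, 0, 0, 0, 0, 0, 0, 0, 0]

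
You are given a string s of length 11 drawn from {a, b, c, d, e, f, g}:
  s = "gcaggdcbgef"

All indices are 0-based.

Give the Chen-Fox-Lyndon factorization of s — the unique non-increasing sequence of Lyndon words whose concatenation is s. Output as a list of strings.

["g", "c", "aggdcbgef"]

emit factor 1: 'g' (i=0, period=1)
emit factor 2: 'c' (i=1, period=1)
emit factor 3: 'aggdcbgef' (i=2, period=9)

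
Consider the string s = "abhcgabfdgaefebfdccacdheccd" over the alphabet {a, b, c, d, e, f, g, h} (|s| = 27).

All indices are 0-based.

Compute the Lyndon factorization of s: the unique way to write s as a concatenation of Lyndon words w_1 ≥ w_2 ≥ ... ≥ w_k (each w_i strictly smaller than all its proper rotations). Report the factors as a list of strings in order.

["abhcg", "abfdgaefebfdccacdheccd"]

emit factor 1: 'abhcg' (i=0, period=5)
emit factor 2: 'abfdgaefebfdccacdheccd' (i=5, period=22)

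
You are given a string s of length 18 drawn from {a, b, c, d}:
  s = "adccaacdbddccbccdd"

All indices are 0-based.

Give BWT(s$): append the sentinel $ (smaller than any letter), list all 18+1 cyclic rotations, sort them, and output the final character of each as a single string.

dca$cdccddbacdcadcb

rank  rotation             last
    0  $adccaacdbddccbccdd  d
    1  aacdbddccbccdd$adcc  c
    2  acdbddccbccdd$adcca  a
    3  adccaacdbddccbccdd$  $
    4  bccdd$adccaacdbddcc  c
    5  bddccbccdd$adccaacd  d
    6  caacdbddccbccdd$adc  c
    7  cbccdd$adccaacdbddc  c
    8  ccaacdbddccbccdd$ad  d
    9  ccbccdd$adccaacdbdd  d
   10  ccdd$adccaacdbddccb  b
   11  cdbddccbccdd$adccaa  a
   12  cdd$adccaacdbddccbc  c
   13  d$adccaacdbddccbccd  d
   14  dbddccbccdd$adccaac  c
   15  dccaacdbddccbccdd$a  a
   16  dccbccdd$adccaacdbd  d
   17  dd$adccaacdbddccbcc  c
   18  ddccbccdd$adccaacdb  b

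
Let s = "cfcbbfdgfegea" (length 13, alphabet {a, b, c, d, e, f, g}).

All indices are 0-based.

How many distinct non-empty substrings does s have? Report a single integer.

rank | idx | suffix
   0 |  12 | a
   1 |   3 | bbfdgfegea
   2 |   4 | bfdgfegea
   3 |   2 | cbbfdgfegea
   4 |   0 | cfcbbfdgfegea
   5 |   6 | dgfegea
   6 |  11 | ea
   7 |   9 | egea
   8 |   1 | fcbbfdgfegea
   9 |   5 | fdgfegea
  10 |   8 | fegea
  11 |  10 | gea
  12 |   7 | gfegea

SA = [12, 3, 4, 2, 0, 6, 11, 9, 1, 5, 8, 10, 7]
[i] adj suffixes → lcp
  [1] 12/3 → 0 ('')
  [2] 3/4 → 1 ('b')
  [3] 4/2 → 0 ('')
  [4] 2/0 → 1 ('c')
  [5] 0/6 → 0 ('')
  [6] 6/11 → 0 ('')
  [7] 11/9 → 1 ('e')
  [8] 9/1 → 0 ('')
  [9] 1/5 → 1 ('f')
  [10] 5/8 → 1 ('f')
  [11] 8/10 → 0 ('')
  [12] 10/7 → 1 ('g')

n(n+1)/2 = 13·14/2 = 91
Σ LCP = 0 + 0 + 1 + 0 + 1 + 0 + 0 + 1 + 0 + 1 + 1 + 0 + 1 = 6
distinct = 91 − 6 = 85

85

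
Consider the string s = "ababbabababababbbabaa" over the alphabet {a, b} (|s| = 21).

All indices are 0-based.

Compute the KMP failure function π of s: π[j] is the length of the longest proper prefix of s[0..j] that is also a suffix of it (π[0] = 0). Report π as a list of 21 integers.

π[0] = 0
j=1 s[j]='b': π[1]=0 (border '')
j=2 s[j]='a': π[2]=1 (border 'a')
j=3 s[j]='b': π[3]=2 (border 'ab')
j=4 s[j]='b': k: 2→0; π[4]=0 (border '')
j=5 s[j]='a': π[5]=1 (border 'a')
j=6 s[j]='b': π[6]=2 (border 'ab')
j=7 s[j]='a': π[7]=3 (border 'aba')
j=8 s[j]='b': π[8]=4 (border 'abab')
j=9 s[j]='a': k: 4→2; π[9]=3 (border 'aba')
j=10 s[j]='b': π[10]=4 (border 'abab')
j=11 s[j]='a': k: 4→2; π[11]=3 (border 'aba')
j=12 s[j]='b': π[12]=4 (border 'abab')
j=13 s[j]='a': k: 4→2; π[13]=3 (border 'aba')
j=14 s[j]='b': π[14]=4 (border 'abab')
j=15 s[j]='b': π[15]=5 (border 'ababb')
j=16 s[j]='b': k: 5→0; π[16]=0 (border '')
j=17 s[j]='a': π[17]=1 (border 'a')
j=18 s[j]='b': π[18]=2 (border 'ab')
j=19 s[j]='a': π[19]=3 (border 'aba')
j=20 s[j]='a': k: 3→1→0; π[20]=1 (border 'a')

[0, 0, 1, 2, 0, 1, 2, 3, 4, 3, 4, 3, 4, 3, 4, 5, 0, 1, 2, 3, 1]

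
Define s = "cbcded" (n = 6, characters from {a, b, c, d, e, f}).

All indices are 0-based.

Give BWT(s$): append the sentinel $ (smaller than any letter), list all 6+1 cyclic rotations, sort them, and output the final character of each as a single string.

dc$becd

rank  rotation last
    0  $cbcded  d
    1  bcded$c  c
    2  cbcded$  $
    3  cded$cb  b
    4  d$cbcde  e
    5  ded$cbc  c
    6  ed$cbcd  d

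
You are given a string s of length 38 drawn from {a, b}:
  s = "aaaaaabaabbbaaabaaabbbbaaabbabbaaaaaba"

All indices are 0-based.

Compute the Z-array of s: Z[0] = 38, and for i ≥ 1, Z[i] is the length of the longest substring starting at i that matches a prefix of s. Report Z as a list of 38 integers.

[38, 5, 4, 3, 2, 1, 0, 2, 1, 0, 0, 0, 3, 2, 1, 0, 3, 2, 1, 0, 0, 0, 0, 3, 2, 1, 0, 0, 1, 0, 0, 5, 4, 3, 2, 1, 0, 1]

Z[0]=38
i=1: i≥r, start 0; Z[1]=5 extend→box=[1,6)
i=2: min(r-i=4, Z[1]=5)=4; Z[2]=4
i=3: min(r-i=3, Z[2]=4)=3; Z[3]=3
i=4: min(r-i=2, Z[3]=3)=2; Z[4]=2
i=5: min(r-i=1, Z[4]=2)=1; Z[5]=1
i=6: i≥r, start 0; Z[6]=0
i=7: i≥r, start 0; Z[7]=2 extend→box=[7,9)
i=8: min(r-i=1, Z[1]=5)=1; Z[8]=1
i=9: i≥r, start 0; Z[9]=0
i=10: i≥r, start 0; Z[10]=0
i=11: i≥r, start 0; Z[11]=0
i=12: i≥r, start 0; Z[12]=3 extend→box=[12,15)
i=13: min(r-i=2, Z[1]=5)=2; Z[13]=2
i=14: min(r-i=1, Z[2]=4)=1; Z[14]=1
i=15: i≥r, start 0; Z[15]=0
i=16: i≥r, start 0; Z[16]=3 extend→box=[16,19)
i=17: min(r-i=2, Z[1]=5)=2; Z[17]=2
i=18: min(r-i=1, Z[2]=4)=1; Z[18]=1
i=19: i≥r, start 0; Z[19]=0
i=20: i≥r, start 0; Z[20]=0
i=21: i≥r, start 0; Z[21]=0
i=22: i≥r, start 0; Z[22]=0
i=23: i≥r, start 0; Z[23]=3 extend→box=[23,26)
i=24: min(r-i=2, Z[1]=5)=2; Z[24]=2
i=25: min(r-i=1, Z[2]=4)=1; Z[25]=1
i=26: i≥r, start 0; Z[26]=0
i=27: i≥r, start 0; Z[27]=0
i=28: i≥r, start 0; Z[28]=1 extend→box=[28,29)
i=29: i≥r, start 0; Z[29]=0
i=30: i≥r, start 0; Z[30]=0
i=31: i≥r, start 0; Z[31]=5 extend→box=[31,36)
i=32: min(r-i=4, Z[1]=5)=4; Z[32]=4
i=33: min(r-i=3, Z[2]=4)=3; Z[33]=3
i=34: min(r-i=2, Z[3]=3)=2; Z[34]=2
i=35: min(r-i=1, Z[4]=2)=1; Z[35]=1
i=36: i≥r, start 0; Z[36]=0
i=37: i≥r, start 0; Z[37]=1 extend→box=[37,38)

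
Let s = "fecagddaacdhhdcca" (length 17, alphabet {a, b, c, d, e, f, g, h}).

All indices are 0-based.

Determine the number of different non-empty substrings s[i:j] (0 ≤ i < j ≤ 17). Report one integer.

rank→(start, suffix):
  0 → (16, 'a')
  1 → (7, 'aacdhhdcca')
  2 → (8, 'acdhhdcca')
  3 → (3, 'agddaacdhhdcca')
  4 → (15, 'ca')
  5 → (2, 'cagddaacdhhdcca')
  6 → (14, 'cca')
  7 → (9, 'cdhhdcca')
  8 → (6, 'daacdhhdcca')
  9 → (13, 'dcca')
  10 → (5, 'ddaacdhhdcca')
  11 → (10, 'dhhdcca')
  12 → (1, 'ecagddaacdhhdcca')
  13 → (0, 'fecagddaacdhhdcca')
  14 → (4, 'gddaacdhhdcca')
  15 → (12, 'hdcca')
  16 → (11, 'hhdcca')

SA = [16, 7, 8, 3, 15, 2, 14, 9, 6, 13, 5, 10, 1, 0, 4, 12, 11]
i: (SA[i-1],SA[i]) lcp shared
  1: (16,7) 1 'a'
  2: (7,8) 1 'a'
  3: (8,3) 1 'a'
  4: (3,15) 0 ''
  5: (15,2) 2 'ca'
  6: (2,14) 1 'c'
  7: (14,9) 1 'c'
  8: (9,6) 0 ''
  9: (6,13) 1 'd'
  10: (13,5) 1 'd'
  11: (5,10) 1 'd'
  12: (10,1) 0 ''
  13: (1,0) 0 ''
  14: (0,4) 0 ''
  15: (4,12) 0 ''
  16: (12,11) 1 'h'

n(n+1)/2 = 17·18/2 = 153
Σ LCP = 0 + 1 + 1 + 1 + 0 + 2 + 1 + 1 + 0 + 1 + 1 + 1 + 0 + 0 + 0 + 0 + 1 = 11
distinct = 153 − 11 = 142

142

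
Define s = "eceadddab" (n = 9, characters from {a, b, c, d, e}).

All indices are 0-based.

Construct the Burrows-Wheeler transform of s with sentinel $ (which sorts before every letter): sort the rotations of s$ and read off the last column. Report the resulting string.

bdeaeddac$

rank  rotation    last
    0  $eceadddab  b
    1  ab$eceaddd  d
    2  adddab$ece  e
    3  b$eceaddda  a
    4  ceadddab$e  e
    5  dab$eceadd  d
    6  ddab$ecead  d
    7  dddab$ecea  a
    8  eadddab$ec  c
    9  eceadddab$  $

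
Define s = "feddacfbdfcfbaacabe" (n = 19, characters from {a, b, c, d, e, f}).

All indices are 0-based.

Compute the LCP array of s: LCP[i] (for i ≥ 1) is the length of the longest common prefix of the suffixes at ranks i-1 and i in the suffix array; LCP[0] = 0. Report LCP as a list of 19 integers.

sorted suffixes:
  #0 SA[0]=13  'aacabe'
  #1 SA[1]=16  'abe'
  #2 SA[2]=14  'acabe'
  #3 SA[3]=4  'acfbdfcfbaacabe'
  #4 SA[4]=12  'baacabe'
  #5 SA[5]=7  'bdfcfbaacabe'
  #6 SA[6]=17  'be'
  #7 SA[7]=15  'cabe'
  #8 SA[8]=10  'cfbaacabe'
  #9 SA[9]=5  'cfbdfcfbaacabe'
  #10 SA[10]=3  'dacfbdfcfbaacabe'
  #11 SA[11]=2  'ddacfbdfcfbaacabe'
  #12 SA[12]=8  'dfcfbaacabe'
  #13 SA[13]=18  'e'
  #14 SA[14]=1  'eddacfbdfcfbaacabe'
  #15 SA[15]=11  'fbaacabe'
  #16 SA[16]=6  'fbdfcfbaacabe'
  #17 SA[17]=9  'fcfbaacabe'
  #18 SA[18]=0  'feddacfbdfcfbaacabe'

SA = [13, 16, 14, 4, 12, 7, 17, 15, 10, 5, 3, 2, 8, 18, 1, 11, 6, 9, 0]
rank  pair      lcp
   1  s[13:],s[16:]  1  'a'
   2  s[16:],s[14:]  1  'a'
   3  s[14:],s[4:]  2  'ac'
   4  s[4:],s[12:]  0  ''
   5  s[12:],s[7:]  1  'b'
   6  s[7:],s[17:]  1  'b'
   7  s[17:],s[15:]  0  ''
   8  s[15:],s[10:]  1  'c'
   9  s[10:],s[5:]  3  'cfb'
  10  s[5:],s[3:]  0  ''
  11  s[3:],s[2:]  1  'd'
  12  s[2:],s[8:]  1  'd'
  13  s[8:],s[18:]  0  ''
  14  s[18:],s[1:]  1  'e'
  15  s[1:],s[11:]  0  ''
  16  s[11:],s[6:]  2  'fb'
  17  s[6:],s[9:]  1  'f'
  18  s[9:],s[0:]  1  'f'

[0, 1, 1, 2, 0, 1, 1, 0, 1, 3, 0, 1, 1, 0, 1, 0, 2, 1, 1]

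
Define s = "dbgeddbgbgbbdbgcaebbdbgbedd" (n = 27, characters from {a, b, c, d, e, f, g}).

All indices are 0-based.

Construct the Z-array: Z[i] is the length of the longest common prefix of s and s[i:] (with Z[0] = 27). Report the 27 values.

Z[0]=27
i=1: outside box; Z[1]=0
i=2: outside box; Z[2]=0
i=3: outside box; Z[3]=0
i=4: outside box; Z[4]=1 grow→box=[4,5)
i=5: outside box; Z[5]=3 grow→box=[5,8)
i=6: min(r-i=2, Z[1]=0)=0; Z[6]=0
i=7: min(r-i=1, Z[2]=0)=0; Z[7]=0
i=8: outside box; Z[8]=0
i=9: outside box; Z[9]=0
i=10: outside box; Z[10]=0
i=11: outside box; Z[11]=0
i=12: outside box; Z[12]=3 grow→box=[12,15)
i=13: min(r-i=2, Z[1]=0)=0; Z[13]=0
i=14: min(r-i=1, Z[2]=0)=0; Z[14]=0
i=15: outside box; Z[15]=0
i=16: outside box; Z[16]=0
i=17: outside box; Z[17]=0
i=18: outside box; Z[18]=0
i=19: outside box; Z[19]=0
i=20: outside box; Z[20]=3 grow→box=[20,23)
i=21: min(r-i=2, Z[1]=0)=0; Z[21]=0
i=22: min(r-i=1, Z[2]=0)=0; Z[22]=0
i=23: outside box; Z[23]=0
i=24: outside box; Z[24]=0
i=25: outside box; Z[25]=1 grow→box=[25,26)
i=26: outside box; Z[26]=1 grow→box=[26,27)

[27, 0, 0, 0, 1, 3, 0, 0, 0, 0, 0, 0, 3, 0, 0, 0, 0, 0, 0, 0, 3, 0, 0, 0, 0, 1, 1]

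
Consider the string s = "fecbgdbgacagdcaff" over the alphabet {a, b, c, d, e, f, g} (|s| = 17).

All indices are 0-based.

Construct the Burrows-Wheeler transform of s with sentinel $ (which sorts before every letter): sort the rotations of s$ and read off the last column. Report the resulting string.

fgccdcdaeggff$abba

rank  rotation            last
    0  $fecbgdbgacagdcaff  f
    1  acagdcaff$fecbgdbg  g
    2  aff$fecbgdbgacagdc  c
    3  agdcaff$fecbgdbgac  c
    4  bgacagdcaff$fecbgd  d
    5  bgdbgacagdcaff$fec  c
    6  caff$fecbgdbgacagd  d
    7  cagdcaff$fecbgdbga  a
    8  cbgdbgacagdcaff$fe  e
    9  dbgacagdcaff$fecbg  g
   10  dcaff$fecbgdbgacag  g
   11  ecbgdbgacagdcaff$f  f
   12  f$fecbgdbgacagdcaf  f
   13  fecbgdbgacagdcaff$  $
   14  ff$fecbgdbgacagdca  a
   15  gacagdcaff$fecbgdb  b
   16  gdbgacagdcaff$fecb  b
   17  gdcaff$fecbgdbgaca  a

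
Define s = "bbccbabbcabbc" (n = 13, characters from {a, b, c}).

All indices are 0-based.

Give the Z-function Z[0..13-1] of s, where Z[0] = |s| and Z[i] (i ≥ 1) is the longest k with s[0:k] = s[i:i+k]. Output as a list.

[13, 1, 0, 0, 1, 0, 3, 1, 0, 0, 3, 1, 0]

Z[0]=13
i=1: i≥r, start 0; Z[1]=1 scan→box=[1,2)
i=2: i≥r, start 0; Z[2]=0
i=3: i≥r, start 0; Z[3]=0
i=4: i≥r, start 0; Z[4]=1 scan→box=[4,5)
i=5: i≥r, start 0; Z[5]=0
i=6: i≥r, start 0; Z[6]=3 scan→box=[6,9)
i=7: min(r-i=2, Z[1]=1)=1; Z[7]=1
i=8: min(r-i=1, Z[2]=0)=0; Z[8]=0
i=9: i≥r, start 0; Z[9]=0
i=10: i≥r, start 0; Z[10]=3 scan→box=[10,13)
i=11: min(r-i=2, Z[1]=1)=1; Z[11]=1
i=12: min(r-i=1, Z[2]=0)=0; Z[12]=0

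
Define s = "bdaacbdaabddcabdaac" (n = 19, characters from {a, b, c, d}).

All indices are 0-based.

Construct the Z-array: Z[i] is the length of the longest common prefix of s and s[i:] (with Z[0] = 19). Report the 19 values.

[19, 0, 0, 0, 0, 4, 0, 0, 0, 2, 0, 0, 0, 0, 5, 0, 0, 0, 0]

Z[0]=19
i=1: fresh scan; Z[1]=0
i=2: fresh scan; Z[2]=0
i=3: fresh scan; Z[3]=0
i=4: fresh scan; Z[4]=0
i=5: fresh scan; Z[5]=4 extend→box=[5,9)
i=6: min(r-i=3, Z[1]=0)=0; Z[6]=0
i=7: min(r-i=2, Z[2]=0)=0; Z[7]=0
i=8: min(r-i=1, Z[3]=0)=0; Z[8]=0
i=9: fresh scan; Z[9]=2 extend→box=[9,11)
i=10: min(r-i=1, Z[1]=0)=0; Z[10]=0
i=11: fresh scan; Z[11]=0
i=12: fresh scan; Z[12]=0
i=13: fresh scan; Z[13]=0
i=14: fresh scan; Z[14]=5 extend→box=[14,19)
i=15: min(r-i=4, Z[1]=0)=0; Z[15]=0
i=16: min(r-i=3, Z[2]=0)=0; Z[16]=0
i=17: min(r-i=2, Z[3]=0)=0; Z[17]=0
i=18: min(r-i=1, Z[4]=0)=0; Z[18]=0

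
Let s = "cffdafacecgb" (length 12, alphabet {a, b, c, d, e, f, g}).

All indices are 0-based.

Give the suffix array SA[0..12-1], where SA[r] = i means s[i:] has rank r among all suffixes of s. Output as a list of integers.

[6, 4, 11, 7, 0, 9, 3, 8, 5, 2, 1, 10]

rank | idx | suffix
   0 |   6 | acecgb
   1 |   4 | afacecgb
   2 |  11 | b
   3 |   7 | cecgb
   4 |   0 | cffdafacecgb
   5 |   9 | cgb
   6 |   3 | dafacecgb
   7 |   8 | ecgb
   8 |   5 | facecgb
   9 |   2 | fdafacecgb
  10 |   1 | ffdafacecgb
  11 |  10 | gb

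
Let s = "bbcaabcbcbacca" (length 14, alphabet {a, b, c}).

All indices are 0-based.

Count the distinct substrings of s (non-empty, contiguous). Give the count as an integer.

89

rank | idx | suffix
   0 |  13 | a
   1 |   3 | aabcbcbacca
   2 |   4 | abcbcbacca
   3 |  10 | acca
   4 |   9 | bacca
   5 |   0 | bbcaabcbcbacca
   6 |   1 | bcaabcbcbacca
   7 |   7 | bcbacca
   8 |   5 | bcbcbacca
   9 |  12 | ca
  10 |   2 | caabcbcbacca
  11 |   8 | cbacca
  12 |   6 | cbcbacca
  13 |  11 | cca

SA = [13, 3, 4, 10, 9, 0, 1, 7, 5, 12, 2, 8, 6, 11]
rank  pair      lcp
   1  s[13:],s[3:]  1  'a'
   2  s[3:],s[4:]  1  'a'
   3  s[4:],s[10:]  1  'a'
   4  s[10:],s[9:]  0  ''
   5  s[9:],s[0:]  1  'b'
   6  s[0:],s[1:]  1  'b'
   7  s[1:],s[7:]  2  'bc'
   8  s[7:],s[5:]  3  'bcb'
   9  s[5:],s[12:]  0  ''
  10  s[12:],s[2:]  2  'ca'
  11  s[2:],s[8:]  1  'c'
  12  s[8:],s[6:]  2  'cb'
  13  s[6:],s[11:]  1  'c'

n(n+1)/2 = 14·15/2 = 105
Σ LCP = 0 + 1 + 1 + 1 + 0 + 1 + 1 + 2 + 3 + 0 + 2 + 1 + 2 + 1 = 16
distinct = 105 − 16 = 89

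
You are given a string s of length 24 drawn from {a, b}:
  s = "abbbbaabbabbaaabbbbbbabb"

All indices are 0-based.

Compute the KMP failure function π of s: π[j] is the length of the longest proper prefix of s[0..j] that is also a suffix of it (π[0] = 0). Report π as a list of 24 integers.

[0, 0, 0, 0, 0, 1, 1, 2, 3, 1, 2, 3, 1, 1, 1, 2, 3, 4, 5, 0, 0, 1, 2, 3]

π[0] = 0
j=1 s[j]='b': π[1]=0 (border '')
j=2 s[j]='b': π[2]=0 (border '')
j=3 s[j]='b': π[3]=0 (border '')
j=4 s[j]='b': π[4]=0 (border '')
j=5 s[j]='a': π[5]=1 (border 'a')
j=6 s[j]='a': k: 1→0; π[6]=1 (border 'a')
j=7 s[j]='b': π[7]=2 (border 'ab')
j=8 s[j]='b': π[8]=3 (border 'abb')
j=9 s[j]='a': k: 3→0; π[9]=1 (border 'a')
j=10 s[j]='b': π[10]=2 (border 'ab')
j=11 s[j]='b': π[11]=3 (border 'abb')
j=12 s[j]='a': k: 3→0; π[12]=1 (border 'a')
j=13 s[j]='a': k: 1→0; π[13]=1 (border 'a')
j=14 s[j]='a': k: 1→0; π[14]=1 (border 'a')
j=15 s[j]='b': π[15]=2 (border 'ab')
j=16 s[j]='b': π[16]=3 (border 'abb')
j=17 s[j]='b': π[17]=4 (border 'abbb')
j=18 s[j]='b': π[18]=5 (border 'abbbb')
j=19 s[j]='b': k: 5→0; π[19]=0 (border '')
j=20 s[j]='b': π[20]=0 (border '')
j=21 s[j]='a': π[21]=1 (border 'a')
j=22 s[j]='b': π[22]=2 (border 'ab')
j=23 s[j]='b': π[23]=3 (border 'abb')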